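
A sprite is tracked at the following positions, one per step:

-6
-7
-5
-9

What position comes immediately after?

-1

The jumps are -1, +2, -4 — a geometric progression with ratio -2.
step 4: -9 + 8 → -1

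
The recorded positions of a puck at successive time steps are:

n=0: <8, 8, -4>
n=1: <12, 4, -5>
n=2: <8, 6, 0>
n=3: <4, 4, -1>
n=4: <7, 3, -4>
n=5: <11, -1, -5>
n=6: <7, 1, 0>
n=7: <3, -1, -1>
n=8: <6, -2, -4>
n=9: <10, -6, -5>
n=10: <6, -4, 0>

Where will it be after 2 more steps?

<5, -7, -4>

Differencing gives <+4, -4, -1>, <-4, +2, +5>, <-4, -2, -1>, <+3, -1, -3>, <+4, -4, -1>, <-4, +2, +5>, <-4, -2, -1>, <+3, -1, -3>, <+4, -4, -1>, <-4, +2, +5>. This is the pattern <+4, -4, -1>, <-4, +2, +5>, <-4, -2, -1>, <+3, -1, -3> repeated.
step 11: apply <-4, -2, -1> → <2, -6, -1>
step 12: apply <+3, -1, -3> → <5, -7, -4>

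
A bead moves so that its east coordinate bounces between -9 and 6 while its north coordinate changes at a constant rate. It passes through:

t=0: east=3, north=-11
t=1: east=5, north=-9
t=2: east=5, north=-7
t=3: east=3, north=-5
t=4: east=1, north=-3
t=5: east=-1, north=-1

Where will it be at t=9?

east=-9, north=7

The east coordinate reflects between -9 and 6, moving 2 per step.
  step 6: -1 → -3
  step 7: -3 → -5
  step 8: -5 → -7
  step 9: -7 → -9
The north coordinate changes by +2 each step: at step 9 it is 7.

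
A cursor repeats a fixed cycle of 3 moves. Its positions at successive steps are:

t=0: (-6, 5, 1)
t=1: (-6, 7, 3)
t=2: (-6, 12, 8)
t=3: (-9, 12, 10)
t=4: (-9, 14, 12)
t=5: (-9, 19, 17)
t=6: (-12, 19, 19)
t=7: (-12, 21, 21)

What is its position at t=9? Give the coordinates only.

(-15, 26, 28)

Step-to-step displacements: (+0, +2, +2), (+0, +5, +5), (-3, +0, +2), (+0, +2, +2), (+0, +5, +5), (-3, +0, +2), (+0, +2, +2) — a repeating cycle of length 3.
step 8: apply (+0, +5, +5) → (-12, 26, 26)
step 9: apply (-3, +0, +2) → (-15, 26, 28)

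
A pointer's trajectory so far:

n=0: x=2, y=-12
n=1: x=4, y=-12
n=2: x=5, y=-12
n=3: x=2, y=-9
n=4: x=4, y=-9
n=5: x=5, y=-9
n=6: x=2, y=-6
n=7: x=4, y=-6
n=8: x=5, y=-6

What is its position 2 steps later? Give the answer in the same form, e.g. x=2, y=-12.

x=4, y=-3

Differencing gives (+2, +0), (+1, +0), (-3, +3), (+2, +0), (+1, +0), (-3, +3), (+2, +0), (+1, +0). This is the pattern (+2, +0), (+1, +0), (-3, +3) repeated.
step 9: apply (-3, +3) → x=2, y=-3
step 10: apply (+2, +0) → x=4, y=-3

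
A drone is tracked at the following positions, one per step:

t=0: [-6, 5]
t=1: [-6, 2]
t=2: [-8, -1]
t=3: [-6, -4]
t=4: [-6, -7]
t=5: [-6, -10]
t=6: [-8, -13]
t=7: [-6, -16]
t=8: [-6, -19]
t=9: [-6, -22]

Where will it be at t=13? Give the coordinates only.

First: cycles through -6, -6, -8, -6 every 4 steps. Step 13 lands at position 1 of the cycle → -6.
Second: linear, -3 per step → -34 at step 13.

[-6, -34]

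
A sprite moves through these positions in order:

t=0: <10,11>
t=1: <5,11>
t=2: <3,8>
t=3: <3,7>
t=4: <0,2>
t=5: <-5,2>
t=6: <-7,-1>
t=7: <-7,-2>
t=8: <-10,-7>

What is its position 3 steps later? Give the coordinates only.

<-17,-11>

Step-to-step displacements: <-5,+0>, <-2,-3>, <+0,-1>, <-3,-5>, <-5,+0>, <-2,-3>, <+0,-1>, <-3,-5> — a repeating cycle of length 4.
step 9: apply <-5,+0> → <-15,-7>
step 10: apply <-2,-3> → <-17,-10>
step 11: apply <+0,-1> → <-17,-11>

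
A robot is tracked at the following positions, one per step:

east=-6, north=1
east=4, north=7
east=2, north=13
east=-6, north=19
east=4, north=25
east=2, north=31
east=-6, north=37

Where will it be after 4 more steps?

The east coordinate repeats the cycle [-6, 4, 2] with period 3; step 10 mod 3 = 1, giving 4.
The north coordinate changes by +6 each step, so at step 10 it is 1 + 10·(6) = 61.

east=4, north=61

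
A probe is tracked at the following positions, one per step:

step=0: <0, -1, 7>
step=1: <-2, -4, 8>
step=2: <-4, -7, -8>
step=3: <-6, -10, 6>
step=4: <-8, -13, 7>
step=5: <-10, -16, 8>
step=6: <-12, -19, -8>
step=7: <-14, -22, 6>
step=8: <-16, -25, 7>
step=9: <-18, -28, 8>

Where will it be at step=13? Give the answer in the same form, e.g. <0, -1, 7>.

<-26, -40, 8>

First: linear, -2 per step → -26 at step 13.
Second: linear, -3 per step → -40 at step 13.
Third: cycles through 7, 8, -8, 6 every 4 steps. Step 13 lands at position 1 of the cycle → 8.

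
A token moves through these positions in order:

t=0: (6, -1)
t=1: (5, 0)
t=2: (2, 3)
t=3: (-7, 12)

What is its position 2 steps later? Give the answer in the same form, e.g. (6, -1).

The jumps are (-1, +1), (-3, +3), (-9, +9) — a geometric progression with ratio 3.
step 4: (-7, 12) + (-27, +27) → (-34, 39)
step 5: (-34, 39) + (-81, +81) → (-115, 120)

(-115, 120)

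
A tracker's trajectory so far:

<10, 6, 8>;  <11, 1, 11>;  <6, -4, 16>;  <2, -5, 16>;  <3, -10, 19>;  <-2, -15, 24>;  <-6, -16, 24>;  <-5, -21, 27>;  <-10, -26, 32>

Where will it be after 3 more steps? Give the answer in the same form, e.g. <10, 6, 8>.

Step-to-step displacements: <+1, -5, +3>, <-5, -5, +5>, <-4, -1, +0>, <+1, -5, +3>, <-5, -5, +5>, <-4, -1, +0>, <+1, -5, +3>, <-5, -5, +5> — a repeating cycle of length 3.
step 9: apply <-4, -1, +0> → <-14, -27, 32>
step 10: apply <+1, -5, +3> → <-13, -32, 35>
step 11: apply <-5, -5, +5> → <-18, -37, 40>

<-18, -37, 40>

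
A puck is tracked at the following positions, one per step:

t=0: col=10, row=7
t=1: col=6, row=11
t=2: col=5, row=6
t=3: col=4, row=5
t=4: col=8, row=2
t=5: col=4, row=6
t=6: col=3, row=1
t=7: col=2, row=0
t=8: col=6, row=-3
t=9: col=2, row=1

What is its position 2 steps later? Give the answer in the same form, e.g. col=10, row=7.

col=0, row=-5

Differencing gives (-4, +4), (-1, -5), (-1, -1), (+4, -3), (-4, +4), (-1, -5), (-1, -1), (+4, -3), (-4, +4). This is the pattern (-4, +4), (-1, -5), (-1, -1), (+4, -3) repeated.
step 10: apply (-1, -5) → col=1, row=-4
step 11: apply (-1, -1) → col=0, row=-5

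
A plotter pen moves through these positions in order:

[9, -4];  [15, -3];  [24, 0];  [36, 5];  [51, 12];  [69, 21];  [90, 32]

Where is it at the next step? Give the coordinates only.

[114, 45]

First differences are [+6, +1], [+9, +3], [+12, +5], [+15, +7], [+18, +9], [+21, +11]; their common second difference is [+3, +2] (constant acceleration).
step 7: [90, 32] + [+24, +13] → [114, 45]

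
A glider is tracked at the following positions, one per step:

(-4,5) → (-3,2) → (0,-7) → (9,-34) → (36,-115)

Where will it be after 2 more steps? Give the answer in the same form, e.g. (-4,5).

Consecutive displacements (+1,-3), (+3,-9), (+9,-27), (+27,-81) scale by a factor of 3 each step.
step 5: (36,-115) + (+81,-243) → (117,-358)
step 6: (117,-358) + (+243,-729) → (360,-1087)

(360,-1087)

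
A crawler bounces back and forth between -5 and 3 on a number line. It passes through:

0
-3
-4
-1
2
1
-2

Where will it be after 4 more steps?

2

The value travels 3 per step and bounces off the walls at -5 and 3.
  step 7: -2 → -5
  step 8: -5 → -2
  step 9: -2 → 1
  step 10: 1 → 2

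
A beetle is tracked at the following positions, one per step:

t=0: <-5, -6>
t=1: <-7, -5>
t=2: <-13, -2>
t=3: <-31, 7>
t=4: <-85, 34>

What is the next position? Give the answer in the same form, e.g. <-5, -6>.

Consecutive displacements <-2, +1>, <-6, +3>, <-18, +9>, <-54, +27> scale by a factor of 3 each step.
step 5: <-85, 34> + <-162, +81> → <-247, 115>

<-247, 115>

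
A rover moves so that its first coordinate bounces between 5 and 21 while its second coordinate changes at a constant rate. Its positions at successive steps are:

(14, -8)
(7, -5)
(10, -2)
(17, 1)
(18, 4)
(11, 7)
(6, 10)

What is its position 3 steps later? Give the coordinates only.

The first coordinate reflects between 5 and 21, moving 7 per step.
  step 7: 6 → 13
  step 8: 13 → 20
  step 9: 20 → 15
The second coordinate changes by +3 each step: at step 9 it is 19.

(15, 19)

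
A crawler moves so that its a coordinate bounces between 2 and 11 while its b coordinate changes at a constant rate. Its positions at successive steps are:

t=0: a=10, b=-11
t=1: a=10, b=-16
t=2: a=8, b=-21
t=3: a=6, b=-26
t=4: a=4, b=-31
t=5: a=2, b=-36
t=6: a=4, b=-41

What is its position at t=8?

a=8, b=-51

The a coordinate reflects between 2 and 11, moving 2 per step.
  step 7: 4 → 6
  step 8: 6 → 8
The b coordinate changes by -5 each step: at step 8 it is -51.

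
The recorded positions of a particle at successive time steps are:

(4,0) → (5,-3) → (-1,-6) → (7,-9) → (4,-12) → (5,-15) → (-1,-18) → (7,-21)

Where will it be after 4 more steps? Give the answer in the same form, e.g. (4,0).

The first coordinate repeats the cycle [4, 5, -1, 7] with period 4; step 11 mod 4 = 3, giving 7.
The second coordinate changes by -3 each step, so at step 11 it is 0 + 11·(-3) = -33.

(7,-33)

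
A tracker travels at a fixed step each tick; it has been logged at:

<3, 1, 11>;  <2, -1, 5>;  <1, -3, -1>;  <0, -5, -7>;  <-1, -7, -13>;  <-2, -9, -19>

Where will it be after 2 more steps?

Constant displacement of <-1, -2, -6> per step.
step 6: <-2, -9, -19> + <-1, -2, -6> → <-3, -11, -25>
step 7: <-3, -11, -25> + <-1, -2, -6> → <-4, -13, -31>

<-4, -13, -31>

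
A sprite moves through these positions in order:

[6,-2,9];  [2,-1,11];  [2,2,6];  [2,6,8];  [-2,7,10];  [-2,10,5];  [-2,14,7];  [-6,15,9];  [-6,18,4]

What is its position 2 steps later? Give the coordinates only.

[-10,23,8]

Differencing gives [-4,+1,+2], [+0,+3,-5], [+0,+4,+2], [-4,+1,+2], [+0,+3,-5], [+0,+4,+2], [-4,+1,+2], [+0,+3,-5]. This is the pattern [-4,+1,+2], [+0,+3,-5], [+0,+4,+2] repeated.
step 9: apply [+0,+4,+2] → [-6,22,6]
step 10: apply [-4,+1,+2] → [-10,23,8]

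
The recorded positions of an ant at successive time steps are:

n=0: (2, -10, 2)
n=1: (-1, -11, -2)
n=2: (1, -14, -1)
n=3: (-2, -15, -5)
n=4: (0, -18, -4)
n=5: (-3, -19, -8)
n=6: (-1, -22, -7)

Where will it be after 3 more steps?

(-5, -27, -14)

The moves between consecutive positions are (-3, -1, -4), (+2, -3, +1), (-3, -1, -4), (+2, -3, +1), (-3, -1, -4), (+2, -3, +1); they repeat the 2-cycle [(-3, -1, -4), (+2, -3, +1)].
step 7: apply (-3, -1, -4) → (-4, -23, -11)
step 8: apply (+2, -3, +1) → (-2, -26, -10)
step 9: apply (-3, -1, -4) → (-5, -27, -14)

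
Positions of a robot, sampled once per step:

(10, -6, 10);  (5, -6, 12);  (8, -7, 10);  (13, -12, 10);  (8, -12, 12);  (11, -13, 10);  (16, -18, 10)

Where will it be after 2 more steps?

The moves between consecutive positions are (-5, +0, +2), (+3, -1, -2), (+5, -5, +0), (-5, +0, +2), (+3, -1, -2), (+5, -5, +0); they repeat the 3-cycle [(-5, +0, +2), (+3, -1, -2), (+5, -5, +0)].
step 7: apply (-5, +0, +2) → (11, -18, 12)
step 8: apply (+3, -1, -2) → (14, -19, 10)

(14, -19, 10)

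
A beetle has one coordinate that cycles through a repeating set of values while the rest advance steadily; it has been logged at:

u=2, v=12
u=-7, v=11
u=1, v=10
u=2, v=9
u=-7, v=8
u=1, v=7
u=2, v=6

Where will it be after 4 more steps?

u=-7, v=2

The u coordinate repeats the cycle [2, -7, 1] with period 3; step 10 mod 3 = 1, giving -7.
The v coordinate changes by -1 each step, so at step 10 it is 12 + 10·(-1) = 2.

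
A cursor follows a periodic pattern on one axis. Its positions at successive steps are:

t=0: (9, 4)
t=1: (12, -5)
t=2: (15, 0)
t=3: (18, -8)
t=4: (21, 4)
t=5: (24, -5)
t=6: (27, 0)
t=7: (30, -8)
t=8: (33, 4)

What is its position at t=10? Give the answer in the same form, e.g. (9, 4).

(39, 0)

First: linear, +3 per step → 39 at step 10.
Second: cycles through 4, -5, 0, -8 every 4 steps. Step 10 lands at position 2 of the cycle → 0.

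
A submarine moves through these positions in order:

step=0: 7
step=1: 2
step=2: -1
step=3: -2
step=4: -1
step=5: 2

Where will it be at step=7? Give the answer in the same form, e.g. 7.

14

First differences are -5, -3, -1, +1, +3; their common second difference is +2 (constant acceleration).
step 6: 2 + 5 → 7
step 7: 7 + 7 → 14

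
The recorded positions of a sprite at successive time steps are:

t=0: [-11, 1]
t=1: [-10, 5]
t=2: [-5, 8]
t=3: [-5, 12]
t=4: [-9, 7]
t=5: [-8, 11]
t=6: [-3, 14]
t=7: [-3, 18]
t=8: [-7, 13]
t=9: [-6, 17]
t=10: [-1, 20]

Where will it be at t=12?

Step-to-step displacements: [+1, +4], [+5, +3], [+0, +4], [-4, -5], [+1, +4], [+5, +3], [+0, +4], [-4, -5], [+1, +4], [+5, +3] — a repeating cycle of length 4.
step 11: apply [+0, +4] → [-1, 24]
step 12: apply [-4, -5] → [-5, 19]

[-5, 19]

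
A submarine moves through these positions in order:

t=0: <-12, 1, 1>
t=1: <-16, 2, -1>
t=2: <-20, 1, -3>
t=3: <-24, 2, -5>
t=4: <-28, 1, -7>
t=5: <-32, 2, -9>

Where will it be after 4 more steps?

First: linear, -4 per step → -48 at step 9.
Second: cycles through 1, 2 every 2 steps. Step 9 lands at position 1 of the cycle → 2.
Third: linear, -2 per step → -17 at step 9.

<-48, 2, -17>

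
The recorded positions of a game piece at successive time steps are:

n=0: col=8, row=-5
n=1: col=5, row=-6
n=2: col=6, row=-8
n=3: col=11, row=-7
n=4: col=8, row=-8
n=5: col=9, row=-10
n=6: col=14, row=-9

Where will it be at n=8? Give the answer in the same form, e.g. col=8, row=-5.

Differencing gives (-3, -1), (+1, -2), (+5, +1), (-3, -1), (+1, -2), (+5, +1). This is the pattern (-3, -1), (+1, -2), (+5, +1) repeated.
step 7: apply (-3, -1) → col=11, row=-10
step 8: apply (+1, -2) → col=12, row=-12

col=12, row=-12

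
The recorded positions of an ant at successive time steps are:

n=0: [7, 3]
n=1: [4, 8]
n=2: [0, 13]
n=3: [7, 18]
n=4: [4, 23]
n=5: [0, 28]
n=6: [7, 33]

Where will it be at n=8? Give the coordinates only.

[0, 43]

First: cycles through 7, 4, 0 every 3 steps. Step 8 lands at position 2 of the cycle → 0.
Second: linear, +5 per step → 43 at step 8.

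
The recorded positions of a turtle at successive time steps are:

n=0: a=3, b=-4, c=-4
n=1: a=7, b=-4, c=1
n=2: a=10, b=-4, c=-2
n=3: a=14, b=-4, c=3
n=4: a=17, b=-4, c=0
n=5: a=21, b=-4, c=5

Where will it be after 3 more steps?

a=31, b=-4, c=4

Step-to-step displacements: (+4, +0, +5), (+3, +0, -3), (+4, +0, +5), (+3, +0, -3), (+4, +0, +5) — a repeating cycle of length 2.
step 6: apply (+3, +0, -3) → a=24, b=-4, c=2
step 7: apply (+4, +0, +5) → a=28, b=-4, c=7
step 8: apply (+3, +0, -3) → a=31, b=-4, c=4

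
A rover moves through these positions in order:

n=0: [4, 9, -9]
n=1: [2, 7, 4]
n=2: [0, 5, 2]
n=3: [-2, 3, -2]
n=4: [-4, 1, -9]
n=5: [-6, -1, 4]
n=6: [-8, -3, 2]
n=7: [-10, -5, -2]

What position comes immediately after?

[-12, -7, -9]

First: linear, -2 per step → -12 at step 8.
Second: linear, -2 per step → -7 at step 8.
Third: cycles through -9, 4, 2, -2 every 4 steps. Step 8 lands at position 0 of the cycle → -9.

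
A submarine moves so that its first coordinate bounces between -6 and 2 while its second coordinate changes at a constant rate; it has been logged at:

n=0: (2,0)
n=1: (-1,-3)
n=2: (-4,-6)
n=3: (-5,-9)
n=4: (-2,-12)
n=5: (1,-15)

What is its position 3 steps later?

The first coordinate travels 3 per step and bounces off the walls at -6 and 2.
  step 6: 1 → 0
  step 7: 0 → -3
  step 8: -3 → -6
The second coordinate changes by -3 each step: at step 8 it is -24.

(-6,-24)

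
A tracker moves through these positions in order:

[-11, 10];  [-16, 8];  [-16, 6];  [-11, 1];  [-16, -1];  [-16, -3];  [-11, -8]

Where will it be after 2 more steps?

Step-to-step displacements: [-5, -2], [+0, -2], [+5, -5], [-5, -2], [+0, -2], [+5, -5] — a repeating cycle of length 3.
step 7: apply [-5, -2] → [-16, -10]
step 8: apply [+0, -2] → [-16, -12]

[-16, -12]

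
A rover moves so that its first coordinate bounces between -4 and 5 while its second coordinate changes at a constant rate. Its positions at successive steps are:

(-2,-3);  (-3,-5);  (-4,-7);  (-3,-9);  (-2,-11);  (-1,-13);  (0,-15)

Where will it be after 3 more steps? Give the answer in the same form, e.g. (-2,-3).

The first coordinate travels 1 per step and bounces off the walls at -4 and 5.
  step 7: 0 → 1
  step 8: 1 → 2
  step 9: 2 → 3
The second coordinate changes by -2 each step: at step 9 it is -21.

(3,-21)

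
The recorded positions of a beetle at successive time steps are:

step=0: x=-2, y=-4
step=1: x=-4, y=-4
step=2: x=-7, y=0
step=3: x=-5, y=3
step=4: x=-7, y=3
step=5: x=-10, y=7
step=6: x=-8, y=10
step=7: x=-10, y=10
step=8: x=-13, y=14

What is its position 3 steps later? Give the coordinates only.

x=-16, y=21

Differencing gives (-2, +0), (-3, +4), (+2, +3), (-2, +0), (-3, +4), (+2, +3), (-2, +0), (-3, +4). This is the pattern (-2, +0), (-3, +4), (+2, +3) repeated.
step 9: apply (+2, +3) → x=-11, y=17
step 10: apply (-2, +0) → x=-13, y=17
step 11: apply (-3, +4) → x=-16, y=21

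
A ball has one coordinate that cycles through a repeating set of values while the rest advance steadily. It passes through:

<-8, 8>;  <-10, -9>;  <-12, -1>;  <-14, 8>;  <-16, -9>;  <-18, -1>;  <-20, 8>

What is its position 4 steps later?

<-28, -9>

First: linear, -2 per step → -28 at step 10.
Second: cycles through 8, -9, -1 every 3 steps. Step 10 lands at position 1 of the cycle → -9.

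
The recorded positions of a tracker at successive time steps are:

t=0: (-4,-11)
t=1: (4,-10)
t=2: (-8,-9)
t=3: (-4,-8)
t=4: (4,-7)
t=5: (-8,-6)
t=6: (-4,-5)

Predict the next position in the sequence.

The first coordinate repeats the cycle [-4, 4, -8] with period 3; step 7 mod 3 = 1, giving 4.
The second coordinate changes by +1 each step, so at step 7 it is -11 + 7·(1) = -4.

(4,-4)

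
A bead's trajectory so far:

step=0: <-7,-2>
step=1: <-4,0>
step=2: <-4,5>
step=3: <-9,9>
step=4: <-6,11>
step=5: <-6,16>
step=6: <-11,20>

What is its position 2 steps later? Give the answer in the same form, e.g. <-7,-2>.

The moves between consecutive positions are <+3,+2>, <+0,+5>, <-5,+4>, <+3,+2>, <+0,+5>, <-5,+4>; they repeat the 3-cycle [<+3,+2>, <+0,+5>, <-5,+4>].
step 7: apply <+3,+2> → <-8,22>
step 8: apply <+0,+5> → <-8,27>

<-8,27>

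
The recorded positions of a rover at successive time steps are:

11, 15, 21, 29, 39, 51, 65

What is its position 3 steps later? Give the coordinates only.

First differences are +4, +6, +8, +10, +12, +14; their common second difference is +2 (constant acceleration).
step 7: 65 + 16 → 81
step 8: 81 + 18 → 99
step 9: 99 + 20 → 119

119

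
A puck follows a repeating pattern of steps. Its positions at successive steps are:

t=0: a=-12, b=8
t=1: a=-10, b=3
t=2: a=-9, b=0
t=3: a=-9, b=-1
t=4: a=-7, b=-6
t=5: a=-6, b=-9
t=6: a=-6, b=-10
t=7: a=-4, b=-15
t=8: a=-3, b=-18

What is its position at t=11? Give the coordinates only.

Differencing gives (+2, -5), (+1, -3), (+0, -1), (+2, -5), (+1, -3), (+0, -1), (+2, -5), (+1, -3). This is the pattern (+2, -5), (+1, -3), (+0, -1) repeated.
step 9: apply (+0, -1) → a=-3, b=-19
step 10: apply (+2, -5) → a=-1, b=-24
step 11: apply (+1, -3) → a=0, b=-27

a=0, b=-27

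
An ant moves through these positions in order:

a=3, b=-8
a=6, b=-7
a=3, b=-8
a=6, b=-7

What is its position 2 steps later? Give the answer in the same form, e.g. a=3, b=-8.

The jumps are (+3, +1), (-3, -1), (+3, +1) — a geometric progression with ratio -1.
step 4: a=6, b=-7 + (-3, -1) → a=3, b=-8
step 5: a=3, b=-8 + (+3, +1) → a=6, b=-7

a=6, b=-7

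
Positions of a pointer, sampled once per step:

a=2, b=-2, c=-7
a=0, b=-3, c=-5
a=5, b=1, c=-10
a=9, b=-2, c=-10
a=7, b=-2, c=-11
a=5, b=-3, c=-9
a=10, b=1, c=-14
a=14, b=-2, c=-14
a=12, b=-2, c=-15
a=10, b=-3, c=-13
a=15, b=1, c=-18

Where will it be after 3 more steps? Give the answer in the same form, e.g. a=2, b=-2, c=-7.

Differencing gives (-2, -1, +2), (+5, +4, -5), (+4, -3, +0), (-2, +0, -1), (-2, -1, +2), (+5, +4, -5), (+4, -3, +0), (-2, +0, -1), (-2, -1, +2), (+5, +4, -5). This is the pattern (-2, -1, +2), (+5, +4, -5), (+4, -3, +0), (-2, +0, -1) repeated.
step 11: apply (+4, -3, +0) → a=19, b=-2, c=-18
step 12: apply (-2, +0, -1) → a=17, b=-2, c=-19
step 13: apply (-2, -1, +2) → a=15, b=-3, c=-17

a=15, b=-3, c=-17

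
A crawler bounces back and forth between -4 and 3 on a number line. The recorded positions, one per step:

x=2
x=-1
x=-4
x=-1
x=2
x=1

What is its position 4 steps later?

The value reflects between -4 and 3, moving 3 per step.
  step 6: 1 → -2
  step 7: -2 → -3
  step 8: -3 → 0
  step 9: 0 → 3

x=3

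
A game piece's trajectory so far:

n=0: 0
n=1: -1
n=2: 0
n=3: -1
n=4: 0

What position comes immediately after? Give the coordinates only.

-1

The jumps are -1, +1, -1, +1 — a geometric progression with ratio -1.
step 5: 0 − 1 → -1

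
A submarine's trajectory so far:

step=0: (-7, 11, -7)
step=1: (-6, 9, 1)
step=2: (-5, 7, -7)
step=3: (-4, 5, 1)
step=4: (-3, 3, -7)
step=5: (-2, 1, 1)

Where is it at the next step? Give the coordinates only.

(-1, -1, -7)

The first coordinate changes by +1 each step, so at step 6 it is -7 + 6·(1) = -1.
The second coordinate changes by -2 each step, so at step 6 it is 11 + 6·(-2) = -1.
The third coordinate repeats the cycle [-7, 1] with period 2; step 6 mod 2 = 0, giving -7.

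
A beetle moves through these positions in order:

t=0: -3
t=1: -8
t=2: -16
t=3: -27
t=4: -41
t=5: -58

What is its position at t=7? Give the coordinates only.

Taking differences between consecutive positions: -5, -8, -11, -14, -17. These grow by -3 each step.
step 6: -58 − 20 → -78
step 7: -78 − 23 → -101

-101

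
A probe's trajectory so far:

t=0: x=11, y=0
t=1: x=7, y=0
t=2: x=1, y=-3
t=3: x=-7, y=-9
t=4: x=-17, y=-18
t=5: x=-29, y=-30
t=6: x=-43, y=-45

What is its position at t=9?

x=-97, y=-108

First differences are (-4,+0), (-6,-3), (-8,-6), (-10,-9), (-12,-12), (-14,-15); their common second difference is (-2,-3) (constant acceleration).
step 7: x=-43, y=-45 + (-16,-18) → x=-59, y=-63
step 8: x=-59, y=-63 + (-18,-21) → x=-77, y=-84
step 9: x=-77, y=-84 + (-20,-24) → x=-97, y=-108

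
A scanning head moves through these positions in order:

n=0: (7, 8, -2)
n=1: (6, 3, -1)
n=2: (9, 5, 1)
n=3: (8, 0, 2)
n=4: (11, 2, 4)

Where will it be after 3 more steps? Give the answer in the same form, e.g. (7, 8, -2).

Step-to-step displacements: (-1, -5, +1), (+3, +2, +2), (-1, -5, +1), (+3, +2, +2) — a repeating cycle of length 2.
step 5: apply (-1, -5, +1) → (10, -3, 5)
step 6: apply (+3, +2, +2) → (13, -1, 7)
step 7: apply (-1, -5, +1) → (12, -6, 8)

(12, -6, 8)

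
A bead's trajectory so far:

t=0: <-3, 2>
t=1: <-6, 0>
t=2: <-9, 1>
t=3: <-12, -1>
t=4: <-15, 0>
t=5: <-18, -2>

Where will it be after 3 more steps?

<-27, -2>

The moves between consecutive positions are <-3, -2>, <-3, +1>, <-3, -2>, <-3, +1>, <-3, -2>; they repeat the 2-cycle [<-3, -2>, <-3, +1>].
step 6: apply <-3, +1> → <-21, -1>
step 7: apply <-3, -2> → <-24, -3>
step 8: apply <-3, +1> → <-27, -2>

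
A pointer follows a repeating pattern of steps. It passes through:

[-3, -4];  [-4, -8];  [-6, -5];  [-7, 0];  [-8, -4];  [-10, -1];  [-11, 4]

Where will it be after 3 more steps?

The moves between consecutive positions are [-1, -4], [-2, +3], [-1, +5], [-1, -4], [-2, +3], [-1, +5]; they repeat the 3-cycle [[-1, -4], [-2, +3], [-1, +5]].
step 7: apply [-1, -4] → [-12, 0]
step 8: apply [-2, +3] → [-14, 3]
step 9: apply [-1, +5] → [-15, 8]

[-15, 8]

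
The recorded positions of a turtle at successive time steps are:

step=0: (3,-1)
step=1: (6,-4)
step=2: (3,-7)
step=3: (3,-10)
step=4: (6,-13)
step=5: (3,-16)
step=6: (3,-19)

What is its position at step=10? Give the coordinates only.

The first coordinate repeats the cycle [3, 6, 3] with period 3; step 10 mod 3 = 1, giving 6.
The second coordinate changes by -3 each step, so at step 10 it is -1 + 10·(-3) = -31.

(6,-31)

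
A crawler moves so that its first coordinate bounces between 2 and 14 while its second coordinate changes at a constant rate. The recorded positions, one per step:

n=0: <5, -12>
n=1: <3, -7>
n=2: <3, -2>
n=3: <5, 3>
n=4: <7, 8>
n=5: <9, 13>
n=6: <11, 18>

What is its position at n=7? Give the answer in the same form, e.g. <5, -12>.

<13, 23>

The first coordinate travels 2 per step and bounces off the walls at 2 and 14.
  step 7: 11 → 13
The second coordinate changes by +5 each step: at step 7 it is 23.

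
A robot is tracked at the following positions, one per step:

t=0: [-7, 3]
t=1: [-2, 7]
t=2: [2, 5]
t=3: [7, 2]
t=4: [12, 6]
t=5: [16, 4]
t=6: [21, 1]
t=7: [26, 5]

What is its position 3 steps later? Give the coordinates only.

Step-to-step displacements: [+5, +4], [+4, -2], [+5, -3], [+5, +4], [+4, -2], [+5, -3], [+5, +4] — a repeating cycle of length 3.
step 8: apply [+4, -2] → [30, 3]
step 9: apply [+5, -3] → [35, 0]
step 10: apply [+5, +4] → [40, 4]

[40, 4]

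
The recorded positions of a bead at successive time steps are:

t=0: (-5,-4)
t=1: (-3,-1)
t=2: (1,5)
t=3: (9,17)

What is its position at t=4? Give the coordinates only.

The jumps are (+2,+3), (+4,+6), (+8,+12) — a geometric progression with ratio 2.
step 4: (9,17) + (+16,+24) → (25,41)

(25,41)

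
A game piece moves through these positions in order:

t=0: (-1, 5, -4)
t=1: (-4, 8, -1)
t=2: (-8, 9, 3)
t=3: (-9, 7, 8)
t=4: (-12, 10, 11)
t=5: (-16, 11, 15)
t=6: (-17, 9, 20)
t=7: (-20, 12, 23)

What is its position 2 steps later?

(-25, 11, 32)

Step-to-step displacements: (-3, +3, +3), (-4, +1, +4), (-1, -2, +5), (-3, +3, +3), (-4, +1, +4), (-1, -2, +5), (-3, +3, +3) — a repeating cycle of length 3.
step 8: apply (-4, +1, +4) → (-24, 13, 27)
step 9: apply (-1, -2, +5) → (-25, 11, 32)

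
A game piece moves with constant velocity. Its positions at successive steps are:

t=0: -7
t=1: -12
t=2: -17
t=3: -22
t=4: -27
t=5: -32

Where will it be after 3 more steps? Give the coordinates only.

-47

Each step adds -5 to the position.
step 6: -32 − 5 → -37
step 7: -37 − 5 → -42
step 8: -42 − 5 → -47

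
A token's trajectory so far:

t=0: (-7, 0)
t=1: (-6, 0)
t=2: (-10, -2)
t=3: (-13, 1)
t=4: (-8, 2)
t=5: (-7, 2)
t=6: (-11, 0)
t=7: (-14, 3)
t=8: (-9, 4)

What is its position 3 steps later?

(-15, 5)

Step-to-step displacements: (+1, +0), (-4, -2), (-3, +3), (+5, +1), (+1, +0), (-4, -2), (-3, +3), (+5, +1) — a repeating cycle of length 4.
step 9: apply (+1, +0) → (-8, 4)
step 10: apply (-4, -2) → (-12, 2)
step 11: apply (-3, +3) → (-15, 5)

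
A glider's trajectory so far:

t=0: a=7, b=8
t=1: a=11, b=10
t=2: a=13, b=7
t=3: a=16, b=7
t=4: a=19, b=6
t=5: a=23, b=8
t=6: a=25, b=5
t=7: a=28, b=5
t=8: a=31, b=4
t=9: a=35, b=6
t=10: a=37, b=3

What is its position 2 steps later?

The moves between consecutive positions are (+4,+2), (+2,-3), (+3,+0), (+3,-1), (+4,+2), (+2,-3), (+3,+0), (+3,-1), (+4,+2), (+2,-3); they repeat the 4-cycle [(+4,+2), (+2,-3), (+3,+0), (+3,-1)].
step 11: apply (+3,+0) → a=40, b=3
step 12: apply (+3,-1) → a=43, b=2

a=43, b=2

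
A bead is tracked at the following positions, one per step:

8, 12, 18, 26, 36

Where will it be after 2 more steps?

Successive displacements: +4, +6, +8, +10 — each changes by +2.
step 5: 36 + 12 → 48
step 6: 48 + 14 → 62

62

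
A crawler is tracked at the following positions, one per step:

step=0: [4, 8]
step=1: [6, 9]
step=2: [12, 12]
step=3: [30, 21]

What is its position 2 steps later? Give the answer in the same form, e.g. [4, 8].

[246, 129]

The jumps are [+2, +1], [+6, +3], [+18, +9] — a geometric progression with ratio 3.
step 4: [30, 21] + [+54, +27] → [84, 48]
step 5: [84, 48] + [+162, +81] → [246, 129]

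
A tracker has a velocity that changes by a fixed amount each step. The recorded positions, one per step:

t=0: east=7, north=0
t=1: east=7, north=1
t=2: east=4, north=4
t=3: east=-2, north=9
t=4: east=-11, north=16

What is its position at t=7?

Taking differences between consecutive positions: (+0, +1), (-3, +3), (-6, +5), (-9, +7). These grow by (-3, +2) each step.
step 5: east=-11, north=16 + (-12, +9) → east=-23, north=25
step 6: east=-23, north=25 + (-15, +11) → east=-38, north=36
step 7: east=-38, north=36 + (-18, +13) → east=-56, north=49

east=-56, north=49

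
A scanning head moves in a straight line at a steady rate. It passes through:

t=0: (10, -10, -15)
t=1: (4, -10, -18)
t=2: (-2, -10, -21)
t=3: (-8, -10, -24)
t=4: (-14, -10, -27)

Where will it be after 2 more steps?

(-26, -10, -33)

Each step adds (-6, +0, -3) to the position.
step 5: (-14, -10, -27) + (-6, +0, -3) → (-20, -10, -30)
step 6: (-20, -10, -30) + (-6, +0, -3) → (-26, -10, -33)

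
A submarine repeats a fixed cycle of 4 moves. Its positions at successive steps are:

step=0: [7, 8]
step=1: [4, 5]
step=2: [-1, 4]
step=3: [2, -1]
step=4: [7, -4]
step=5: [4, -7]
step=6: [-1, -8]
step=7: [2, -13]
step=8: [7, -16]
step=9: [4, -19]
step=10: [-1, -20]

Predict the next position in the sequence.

Step-to-step displacements: [-3, -3], [-5, -1], [+3, -5], [+5, -3], [-3, -3], [-5, -1], [+3, -5], [+5, -3], [-3, -3], [-5, -1] — a repeating cycle of length 4.
step 11: apply [+3, -5] → [2, -25]

[2, -25]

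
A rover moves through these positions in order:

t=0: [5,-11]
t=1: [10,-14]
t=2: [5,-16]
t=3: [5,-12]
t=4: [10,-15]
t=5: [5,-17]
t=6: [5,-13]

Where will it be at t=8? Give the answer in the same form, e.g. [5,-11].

[5,-18]

Differencing gives [+5,-3], [-5,-2], [+0,+4], [+5,-3], [-5,-2], [+0,+4]. This is the pattern [+5,-3], [-5,-2], [+0,+4] repeated.
step 7: apply [+5,-3] → [10,-16]
step 8: apply [-5,-2] → [5,-18]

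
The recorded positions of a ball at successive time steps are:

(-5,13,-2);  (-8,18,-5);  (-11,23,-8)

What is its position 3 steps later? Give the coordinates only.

The position changes by (-3,+5,-3) every step.
step 3: (-11,23,-8) + (-3,+5,-3) → (-14,28,-11)
step 4: (-14,28,-11) + (-3,+5,-3) → (-17,33,-14)
step 5: (-17,33,-14) + (-3,+5,-3) → (-20,38,-17)

(-20,38,-17)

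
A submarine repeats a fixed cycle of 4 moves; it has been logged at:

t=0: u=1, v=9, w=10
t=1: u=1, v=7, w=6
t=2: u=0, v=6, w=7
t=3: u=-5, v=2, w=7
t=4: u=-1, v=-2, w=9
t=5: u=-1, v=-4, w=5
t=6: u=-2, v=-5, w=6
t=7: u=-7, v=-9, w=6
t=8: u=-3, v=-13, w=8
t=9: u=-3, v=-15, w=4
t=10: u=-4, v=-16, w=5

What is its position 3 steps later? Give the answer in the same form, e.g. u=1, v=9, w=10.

Differencing gives (+0, -2, -4), (-1, -1, +1), (-5, -4, +0), (+4, -4, +2), (+0, -2, -4), (-1, -1, +1), (-5, -4, +0), (+4, -4, +2), (+0, -2, -4), (-1, -1, +1). This is the pattern (+0, -2, -4), (-1, -1, +1), (-5, -4, +0), (+4, -4, +2) repeated.
step 11: apply (-5, -4, +0) → u=-9, v=-20, w=5
step 12: apply (+4, -4, +2) → u=-5, v=-24, w=7
step 13: apply (+0, -2, -4) → u=-5, v=-26, w=3

u=-5, v=-26, w=3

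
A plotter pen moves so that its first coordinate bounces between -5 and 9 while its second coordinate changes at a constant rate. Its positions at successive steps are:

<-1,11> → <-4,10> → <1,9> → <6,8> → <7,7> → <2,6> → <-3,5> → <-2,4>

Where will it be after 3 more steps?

<5,1>

The first coordinate reflects between -5 and 9, moving 5 per step.
  step 8: -2 → 3
  step 9: 3 → 8
  step 10: 8 → 5
The second coordinate changes by -1 each step: at step 10 it is 1.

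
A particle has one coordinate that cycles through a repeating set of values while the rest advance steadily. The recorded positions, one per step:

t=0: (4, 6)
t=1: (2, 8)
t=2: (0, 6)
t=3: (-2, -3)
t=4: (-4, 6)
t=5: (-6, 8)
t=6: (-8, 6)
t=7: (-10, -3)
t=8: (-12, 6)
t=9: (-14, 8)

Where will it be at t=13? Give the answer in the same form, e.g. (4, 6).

(-22, 8)

The first coordinate changes by -2 each step, so at step 13 it is 4 + 13·(-2) = -22.
The second coordinate repeats the cycle [6, 8, 6, -3] with period 4; step 13 mod 4 = 1, giving 8.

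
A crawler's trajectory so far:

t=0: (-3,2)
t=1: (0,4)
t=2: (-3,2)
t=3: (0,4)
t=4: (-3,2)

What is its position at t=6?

(-3,2)

The jumps are (+3,+2), (-3,-2), (+3,+2), (-3,-2) — a geometric progression with ratio -1.
step 5: (-3,2) + (+3,+2) → (0,4)
step 6: (0,4) + (-3,-2) → (-3,2)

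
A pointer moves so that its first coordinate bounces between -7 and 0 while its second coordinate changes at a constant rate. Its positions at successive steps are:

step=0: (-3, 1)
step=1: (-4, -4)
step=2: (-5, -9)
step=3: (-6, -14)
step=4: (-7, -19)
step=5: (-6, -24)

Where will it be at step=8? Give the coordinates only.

The first coordinate travels 1 per step and bounces off the walls at -7 and 0.
  step 6: -6 → -5
  step 7: -5 → -4
  step 8: -4 → -3
The second coordinate changes by -5 each step: at step 8 it is -39.

(-3, -39)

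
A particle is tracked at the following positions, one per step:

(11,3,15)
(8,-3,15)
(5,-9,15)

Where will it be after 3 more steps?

(-4,-27,15)

Each step adds (-3,-6,+0) to the position.
step 3: (5,-9,15) + (-3,-6,+0) → (2,-15,15)
step 4: (2,-15,15) + (-3,-6,+0) → (-1,-21,15)
step 5: (-1,-21,15) + (-3,-6,+0) → (-4,-27,15)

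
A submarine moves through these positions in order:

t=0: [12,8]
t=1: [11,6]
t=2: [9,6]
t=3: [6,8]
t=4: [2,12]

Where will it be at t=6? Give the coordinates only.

Taking differences between consecutive positions: [-1,-2], [-2,+0], [-3,+2], [-4,+4]. These grow by [-1,+2] each step.
step 5: [2,12] + [-5,+6] → [-3,18]
step 6: [-3,18] + [-6,+8] → [-9,26]

[-9,26]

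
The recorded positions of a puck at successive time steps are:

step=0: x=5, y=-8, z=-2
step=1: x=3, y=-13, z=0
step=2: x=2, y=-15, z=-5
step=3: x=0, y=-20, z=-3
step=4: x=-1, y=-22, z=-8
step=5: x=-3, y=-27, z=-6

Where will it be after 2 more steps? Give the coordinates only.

The moves between consecutive positions are (-2, -5, +2), (-1, -2, -5), (-2, -5, +2), (-1, -2, -5), (-2, -5, +2); they repeat the 2-cycle [(-2, -5, +2), (-1, -2, -5)].
step 6: apply (-1, -2, -5) → x=-4, y=-29, z=-11
step 7: apply (-2, -5, +2) → x=-6, y=-34, z=-9

x=-6, y=-34, z=-9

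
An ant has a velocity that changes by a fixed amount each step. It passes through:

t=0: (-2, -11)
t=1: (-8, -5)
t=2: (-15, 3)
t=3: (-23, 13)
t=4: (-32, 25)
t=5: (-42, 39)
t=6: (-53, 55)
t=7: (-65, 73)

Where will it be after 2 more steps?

Successive displacements: (-6, +6), (-7, +8), (-8, +10), (-9, +12), (-10, +14), (-11, +16), (-12, +18) — each changes by (-1, +2).
step 8: (-65, 73) + (-13, +20) → (-78, 93)
step 9: (-78, 93) + (-14, +22) → (-92, 115)

(-92, 115)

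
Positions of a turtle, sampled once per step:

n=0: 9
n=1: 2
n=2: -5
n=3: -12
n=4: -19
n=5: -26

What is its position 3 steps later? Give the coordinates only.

-47

Each step adds -7 to the position.
step 6: -26 − 7 → -33
step 7: -33 − 7 → -40
step 8: -40 − 7 → -47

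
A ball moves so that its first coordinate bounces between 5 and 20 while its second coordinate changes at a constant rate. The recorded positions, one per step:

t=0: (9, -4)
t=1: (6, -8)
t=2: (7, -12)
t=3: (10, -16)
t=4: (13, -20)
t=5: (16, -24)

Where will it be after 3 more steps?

The first coordinate travels 3 per step and bounces off the walls at 5 and 20.
  step 6: 16 → 19
  step 7: 19 → 18
  step 8: 18 → 15
The second coordinate changes by -4 each step: at step 8 it is -36.

(15, -36)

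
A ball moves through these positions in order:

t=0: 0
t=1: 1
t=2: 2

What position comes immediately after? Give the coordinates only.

Constant displacement of +1 per step.
step 3: 2 + 1 → 3

3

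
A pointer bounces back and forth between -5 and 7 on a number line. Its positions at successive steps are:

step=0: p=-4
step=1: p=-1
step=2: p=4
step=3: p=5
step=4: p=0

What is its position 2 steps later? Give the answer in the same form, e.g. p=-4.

The value travels 5 per step and bounces off the walls at -5 and 7.
  step 5: 0 → -5
  step 6: -5 → 0

p=0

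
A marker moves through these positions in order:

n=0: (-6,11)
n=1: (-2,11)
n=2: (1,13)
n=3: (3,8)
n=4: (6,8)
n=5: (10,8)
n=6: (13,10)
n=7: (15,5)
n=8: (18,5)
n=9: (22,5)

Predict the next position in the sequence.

The moves between consecutive positions are (+4,+0), (+3,+2), (+2,-5), (+3,+0), (+4,+0), (+3,+2), (+2,-5), (+3,+0), (+4,+0); they repeat the 4-cycle [(+4,+0), (+3,+2), (+2,-5), (+3,+0)].
step 10: apply (+3,+2) → (25,7)

(25,7)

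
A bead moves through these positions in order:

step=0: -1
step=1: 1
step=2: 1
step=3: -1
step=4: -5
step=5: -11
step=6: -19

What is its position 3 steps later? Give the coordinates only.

-55

Taking differences between consecutive positions: +2, +0, -2, -4, -6, -8. These grow by -2 each step.
step 7: -19 − 10 → -29
step 8: -29 − 12 → -41
step 9: -41 − 14 → -55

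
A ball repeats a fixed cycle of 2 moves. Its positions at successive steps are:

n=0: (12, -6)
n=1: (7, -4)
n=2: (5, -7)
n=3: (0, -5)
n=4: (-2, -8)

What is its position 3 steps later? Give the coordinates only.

(-14, -7)

Differencing gives (-5, +2), (-2, -3), (-5, +2), (-2, -3). This is the pattern (-5, +2), (-2, -3) repeated.
step 5: apply (-5, +2) → (-7, -6)
step 6: apply (-2, -3) → (-9, -9)
step 7: apply (-5, +2) → (-14, -7)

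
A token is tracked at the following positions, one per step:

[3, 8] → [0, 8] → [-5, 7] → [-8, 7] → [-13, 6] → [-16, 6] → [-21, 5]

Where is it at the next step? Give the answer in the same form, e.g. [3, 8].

[-24, 5]

Step-to-step displacements: [-3, +0], [-5, -1], [-3, +0], [-5, -1], [-3, +0], [-5, -1] — a repeating cycle of length 2.
step 7: apply [-3, +0] → [-24, 5]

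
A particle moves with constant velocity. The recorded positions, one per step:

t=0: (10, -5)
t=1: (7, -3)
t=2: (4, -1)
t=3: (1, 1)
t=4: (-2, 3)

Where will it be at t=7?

(-11, 9)

The position changes by (-3, +2) every step.
step 5: (-2, 3) + (-3, +2) → (-5, 5)
step 6: (-5, 5) + (-3, +2) → (-8, 7)
step 7: (-8, 7) + (-3, +2) → (-11, 9)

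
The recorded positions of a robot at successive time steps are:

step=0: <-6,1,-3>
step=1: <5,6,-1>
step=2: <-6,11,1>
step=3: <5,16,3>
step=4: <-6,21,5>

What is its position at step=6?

The first coordinate repeats the cycle [-6, 5] with period 2; step 6 mod 2 = 0, giving -6.
The second coordinate changes by +5 each step, so at step 6 it is 1 + 6·(5) = 31.
The third coordinate changes by +2 each step, so at step 6 it is -3 + 6·(2) = 9.

<-6,31,9>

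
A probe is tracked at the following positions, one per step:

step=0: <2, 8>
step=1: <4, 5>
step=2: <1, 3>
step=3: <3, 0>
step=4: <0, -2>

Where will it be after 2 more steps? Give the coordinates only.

<-1, -7>

Differencing gives <+2, -3>, <-3, -2>, <+2, -3>, <-3, -2>. This is the pattern <+2, -3>, <-3, -2> repeated.
step 5: apply <+2, -3> → <2, -5>
step 6: apply <-3, -2> → <-1, -7>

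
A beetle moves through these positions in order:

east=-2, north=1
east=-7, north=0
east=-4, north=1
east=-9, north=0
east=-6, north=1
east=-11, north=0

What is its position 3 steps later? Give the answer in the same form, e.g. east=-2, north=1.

east=-10, north=1

The moves between consecutive positions are (-5, -1), (+3, +1), (-5, -1), (+3, +1), (-5, -1); they repeat the 2-cycle [(-5, -1), (+3, +1)].
step 6: apply (+3, +1) → east=-8, north=1
step 7: apply (-5, -1) → east=-13, north=0
step 8: apply (+3, +1) → east=-10, north=1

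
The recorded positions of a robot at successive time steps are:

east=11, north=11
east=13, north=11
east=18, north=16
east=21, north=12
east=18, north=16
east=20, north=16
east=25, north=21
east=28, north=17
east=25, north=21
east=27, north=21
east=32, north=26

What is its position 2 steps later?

Differencing gives (+2, +0), (+5, +5), (+3, -4), (-3, +4), (+2, +0), (+5, +5), (+3, -4), (-3, +4), (+2, +0), (+5, +5). This is the pattern (+2, +0), (+5, +5), (+3, -4), (-3, +4) repeated.
step 11: apply (+3, -4) → east=35, north=22
step 12: apply (-3, +4) → east=32, north=26

east=32, north=26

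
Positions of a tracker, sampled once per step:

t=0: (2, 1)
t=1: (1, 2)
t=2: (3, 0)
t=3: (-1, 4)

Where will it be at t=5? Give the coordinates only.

(-9, 12)

The jumps are (-1, +1), (+2, -2), (-4, +4) — a geometric progression with ratio -2.
step 4: (-1, 4) + (+8, -8) → (7, -4)
step 5: (7, -4) + (-16, +16) → (-9, 12)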